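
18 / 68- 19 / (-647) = 6469 / 21998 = 0.29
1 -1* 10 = -9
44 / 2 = 22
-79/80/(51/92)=-1.78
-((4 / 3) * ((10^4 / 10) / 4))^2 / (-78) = 500000 / 351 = 1424.50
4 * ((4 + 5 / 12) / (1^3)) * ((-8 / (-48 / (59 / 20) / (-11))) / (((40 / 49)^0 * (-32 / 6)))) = 34397 / 1920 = 17.92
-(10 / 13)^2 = -100 / 169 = -0.59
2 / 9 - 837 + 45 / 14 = -105029 / 126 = -833.56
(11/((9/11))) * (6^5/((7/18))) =1881792/7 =268827.43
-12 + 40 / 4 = -2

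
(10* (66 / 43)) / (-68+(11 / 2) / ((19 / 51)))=-25080 / 86989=-0.29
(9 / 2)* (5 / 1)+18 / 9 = 49 / 2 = 24.50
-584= -584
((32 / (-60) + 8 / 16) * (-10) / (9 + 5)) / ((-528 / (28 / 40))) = -1 / 31680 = -0.00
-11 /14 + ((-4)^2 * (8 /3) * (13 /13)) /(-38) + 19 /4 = 2.84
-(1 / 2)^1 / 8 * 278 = -139 / 8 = -17.38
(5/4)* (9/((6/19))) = 285/8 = 35.62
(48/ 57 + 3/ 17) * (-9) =-2961/ 323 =-9.17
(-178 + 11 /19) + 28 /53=-178131 /1007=-176.89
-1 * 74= -74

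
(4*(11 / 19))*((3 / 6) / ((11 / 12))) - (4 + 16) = -356 / 19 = -18.74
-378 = -378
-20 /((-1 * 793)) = 20 /793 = 0.03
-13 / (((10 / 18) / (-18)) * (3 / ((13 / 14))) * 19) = 4563 / 665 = 6.86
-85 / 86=-0.99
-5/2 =-2.50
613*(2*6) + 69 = 7425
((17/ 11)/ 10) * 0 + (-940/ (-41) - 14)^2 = 133956/ 1681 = 79.69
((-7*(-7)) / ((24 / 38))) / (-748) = -931 / 8976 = -0.10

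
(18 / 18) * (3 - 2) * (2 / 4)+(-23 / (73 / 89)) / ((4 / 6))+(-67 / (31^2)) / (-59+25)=-99128025 / 2385202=-41.56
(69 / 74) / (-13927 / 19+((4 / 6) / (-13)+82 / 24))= -598 / 467939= -0.00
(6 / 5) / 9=2 / 15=0.13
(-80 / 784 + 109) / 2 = 2668 / 49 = 54.45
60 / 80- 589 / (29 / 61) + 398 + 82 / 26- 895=-2611897 / 1508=-1732.03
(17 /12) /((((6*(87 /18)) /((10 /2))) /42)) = 595 /58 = 10.26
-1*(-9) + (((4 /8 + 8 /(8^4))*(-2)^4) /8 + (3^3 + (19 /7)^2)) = 44.37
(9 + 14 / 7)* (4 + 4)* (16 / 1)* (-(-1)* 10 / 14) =7040 / 7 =1005.71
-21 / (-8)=21 / 8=2.62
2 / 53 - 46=-2436 / 53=-45.96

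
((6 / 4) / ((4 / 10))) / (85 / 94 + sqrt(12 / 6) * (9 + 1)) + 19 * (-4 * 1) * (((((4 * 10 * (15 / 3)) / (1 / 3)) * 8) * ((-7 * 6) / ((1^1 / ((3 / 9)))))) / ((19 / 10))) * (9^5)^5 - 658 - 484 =13254 * sqrt(2) / 70399 + 271699279141348694613394418110182287 / 140798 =1929709790915699758614429000000.00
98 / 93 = 1.05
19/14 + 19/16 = 285/112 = 2.54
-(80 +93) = -173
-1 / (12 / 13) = -13 / 12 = -1.08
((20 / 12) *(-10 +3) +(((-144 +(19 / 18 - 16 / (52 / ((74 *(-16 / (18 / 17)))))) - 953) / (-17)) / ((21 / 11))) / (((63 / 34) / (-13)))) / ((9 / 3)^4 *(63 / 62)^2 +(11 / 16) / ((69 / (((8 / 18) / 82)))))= -15037820963296 / 7219555182189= -2.08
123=123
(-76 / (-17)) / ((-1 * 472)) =-19 / 2006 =-0.01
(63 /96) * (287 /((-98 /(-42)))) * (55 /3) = 47355 /32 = 1479.84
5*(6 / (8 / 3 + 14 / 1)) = 9 / 5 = 1.80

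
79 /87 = 0.91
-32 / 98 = -16 / 49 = -0.33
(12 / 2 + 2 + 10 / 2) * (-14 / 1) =-182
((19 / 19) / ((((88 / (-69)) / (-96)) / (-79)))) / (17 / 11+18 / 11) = -65412 / 35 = -1868.91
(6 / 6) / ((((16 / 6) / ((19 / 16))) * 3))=19 / 128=0.15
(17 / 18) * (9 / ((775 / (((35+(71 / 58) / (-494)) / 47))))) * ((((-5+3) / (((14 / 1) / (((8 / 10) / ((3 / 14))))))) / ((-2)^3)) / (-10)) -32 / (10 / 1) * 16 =-16030467222733 / 313094730000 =-51.20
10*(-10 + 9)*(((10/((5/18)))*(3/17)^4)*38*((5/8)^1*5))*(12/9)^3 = -8208000/83521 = -98.27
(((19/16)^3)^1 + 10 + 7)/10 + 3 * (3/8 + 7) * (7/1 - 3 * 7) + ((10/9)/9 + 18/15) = -1017089477/3317760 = -306.56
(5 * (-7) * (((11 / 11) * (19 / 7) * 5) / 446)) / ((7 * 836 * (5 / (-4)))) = 0.00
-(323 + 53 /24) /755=-1561 /3624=-0.43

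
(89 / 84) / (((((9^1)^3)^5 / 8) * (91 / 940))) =167320 / 393457953432874239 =0.00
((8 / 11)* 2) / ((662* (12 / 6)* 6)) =2 / 10923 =0.00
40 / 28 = 1.43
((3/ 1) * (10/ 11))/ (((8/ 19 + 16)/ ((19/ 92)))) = 1805/ 52624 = 0.03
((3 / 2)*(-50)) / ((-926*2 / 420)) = 17.01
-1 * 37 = -37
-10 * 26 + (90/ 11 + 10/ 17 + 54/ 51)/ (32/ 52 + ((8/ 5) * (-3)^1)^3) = -4345982095/ 16709572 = -260.09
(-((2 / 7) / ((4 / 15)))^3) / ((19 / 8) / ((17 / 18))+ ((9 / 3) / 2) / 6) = -57375 / 128968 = -0.44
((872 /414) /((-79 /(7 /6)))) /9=-1526 /441531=-0.00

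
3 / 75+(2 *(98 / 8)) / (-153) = -919 / 7650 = -0.12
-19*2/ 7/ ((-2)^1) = 19/ 7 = 2.71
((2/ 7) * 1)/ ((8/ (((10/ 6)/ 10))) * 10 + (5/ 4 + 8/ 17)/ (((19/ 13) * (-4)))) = 10336/ 17353833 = 0.00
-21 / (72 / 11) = -77 / 24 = -3.21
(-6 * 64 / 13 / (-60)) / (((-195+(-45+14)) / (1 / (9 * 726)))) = -0.00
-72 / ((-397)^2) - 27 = -4255515 / 157609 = -27.00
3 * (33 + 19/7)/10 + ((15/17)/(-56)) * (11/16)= 163035/15232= 10.70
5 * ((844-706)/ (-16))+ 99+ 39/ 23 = 10593/ 184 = 57.57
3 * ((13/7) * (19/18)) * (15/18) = 1235/252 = 4.90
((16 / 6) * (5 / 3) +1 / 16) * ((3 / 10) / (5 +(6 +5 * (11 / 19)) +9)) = 12331 / 208800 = 0.06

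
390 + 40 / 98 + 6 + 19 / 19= 19473 / 49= 397.41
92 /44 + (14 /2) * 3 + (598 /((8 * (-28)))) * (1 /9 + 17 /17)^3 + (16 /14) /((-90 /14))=10806203 /561330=19.25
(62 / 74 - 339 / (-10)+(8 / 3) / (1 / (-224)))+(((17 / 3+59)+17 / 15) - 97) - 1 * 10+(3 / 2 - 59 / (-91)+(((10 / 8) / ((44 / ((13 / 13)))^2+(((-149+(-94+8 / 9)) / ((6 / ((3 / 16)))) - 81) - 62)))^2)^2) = -3398923567834137507333850349 / 5649363755140968265435305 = -601.65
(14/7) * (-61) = -122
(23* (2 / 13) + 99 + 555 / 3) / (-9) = -1246 / 39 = -31.95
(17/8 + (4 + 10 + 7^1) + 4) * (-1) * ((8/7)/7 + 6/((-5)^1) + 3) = -14911/280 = -53.25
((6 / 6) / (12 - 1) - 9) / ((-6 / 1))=49 / 33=1.48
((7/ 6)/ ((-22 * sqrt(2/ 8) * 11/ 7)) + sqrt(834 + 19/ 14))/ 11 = -49/ 7986 + sqrt(163730)/ 154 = 2.62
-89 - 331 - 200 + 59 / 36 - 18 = -22909 / 36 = -636.36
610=610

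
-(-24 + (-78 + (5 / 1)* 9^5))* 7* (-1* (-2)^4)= 33056016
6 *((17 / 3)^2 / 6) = 32.11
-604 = -604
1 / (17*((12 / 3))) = 1 / 68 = 0.01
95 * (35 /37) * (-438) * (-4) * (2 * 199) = 2318509200 /37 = 62662410.81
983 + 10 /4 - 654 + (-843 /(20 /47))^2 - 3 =1569955041 /400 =3924887.60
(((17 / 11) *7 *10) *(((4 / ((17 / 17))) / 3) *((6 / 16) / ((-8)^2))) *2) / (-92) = -595 / 32384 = -0.02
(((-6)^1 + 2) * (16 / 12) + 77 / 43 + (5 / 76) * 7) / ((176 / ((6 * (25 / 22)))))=-68675 / 575168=-0.12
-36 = -36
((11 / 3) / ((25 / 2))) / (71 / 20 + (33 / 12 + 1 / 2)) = 11 / 255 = 0.04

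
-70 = -70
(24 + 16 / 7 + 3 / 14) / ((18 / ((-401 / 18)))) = -21253 / 648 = -32.80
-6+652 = 646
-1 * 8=-8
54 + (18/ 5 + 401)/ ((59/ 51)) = 119103/ 295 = 403.74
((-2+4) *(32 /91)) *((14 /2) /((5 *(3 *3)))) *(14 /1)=896 /585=1.53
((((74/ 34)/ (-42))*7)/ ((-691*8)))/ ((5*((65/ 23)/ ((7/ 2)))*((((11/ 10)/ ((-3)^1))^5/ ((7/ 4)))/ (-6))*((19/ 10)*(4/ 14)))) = 44331249375/ 934581851918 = 0.05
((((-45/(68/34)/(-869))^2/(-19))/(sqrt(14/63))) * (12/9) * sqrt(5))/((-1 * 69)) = 675 * sqrt(10)/660010714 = 0.00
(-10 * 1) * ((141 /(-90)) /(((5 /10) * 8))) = 47 /12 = 3.92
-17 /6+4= 7 /6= 1.17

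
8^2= 64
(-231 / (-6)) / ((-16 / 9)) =-693 / 32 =-21.66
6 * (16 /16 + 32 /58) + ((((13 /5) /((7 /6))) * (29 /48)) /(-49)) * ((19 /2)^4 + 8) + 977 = 4852731643 /6366080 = 762.28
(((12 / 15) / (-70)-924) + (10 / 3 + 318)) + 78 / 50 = -315587 / 525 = -601.12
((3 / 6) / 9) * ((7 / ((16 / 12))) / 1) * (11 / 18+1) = 203 / 432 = 0.47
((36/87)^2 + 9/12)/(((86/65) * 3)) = 67145/289304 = 0.23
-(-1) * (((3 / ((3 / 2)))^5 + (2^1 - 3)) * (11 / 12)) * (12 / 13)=341 / 13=26.23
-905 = -905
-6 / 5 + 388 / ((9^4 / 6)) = -0.85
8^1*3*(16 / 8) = 48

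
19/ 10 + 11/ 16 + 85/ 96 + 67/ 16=7.66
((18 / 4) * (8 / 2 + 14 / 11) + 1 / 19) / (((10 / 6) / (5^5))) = 9318750 / 209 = 44587.32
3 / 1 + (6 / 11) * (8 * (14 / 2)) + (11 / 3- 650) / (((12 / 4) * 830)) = 2735101 / 82170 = 33.29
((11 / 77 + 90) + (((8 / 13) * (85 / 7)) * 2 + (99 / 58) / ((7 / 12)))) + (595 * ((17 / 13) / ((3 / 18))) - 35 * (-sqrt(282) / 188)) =4779.60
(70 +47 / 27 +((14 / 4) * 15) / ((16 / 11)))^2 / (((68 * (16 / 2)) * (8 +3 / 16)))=8680462561 / 3324893184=2.61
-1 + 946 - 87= 858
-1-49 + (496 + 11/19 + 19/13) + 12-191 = 66453/247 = 269.04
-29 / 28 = -1.04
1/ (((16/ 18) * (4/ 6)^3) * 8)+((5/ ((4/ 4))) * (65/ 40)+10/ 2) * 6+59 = 70771/ 512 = 138.22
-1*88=-88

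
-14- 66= -80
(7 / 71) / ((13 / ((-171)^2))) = 204687 / 923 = 221.76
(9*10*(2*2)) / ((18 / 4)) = 80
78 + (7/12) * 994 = 3947/6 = 657.83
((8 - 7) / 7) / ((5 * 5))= 1 / 175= 0.01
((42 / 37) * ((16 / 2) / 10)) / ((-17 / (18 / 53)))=-3024 / 166685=-0.02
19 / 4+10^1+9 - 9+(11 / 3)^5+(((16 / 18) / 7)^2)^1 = 32269277 / 47628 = 677.53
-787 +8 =-779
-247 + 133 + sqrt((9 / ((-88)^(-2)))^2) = 69582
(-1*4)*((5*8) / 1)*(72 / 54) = -640 / 3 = -213.33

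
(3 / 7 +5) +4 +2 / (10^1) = 337 / 35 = 9.63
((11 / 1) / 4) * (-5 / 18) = -0.76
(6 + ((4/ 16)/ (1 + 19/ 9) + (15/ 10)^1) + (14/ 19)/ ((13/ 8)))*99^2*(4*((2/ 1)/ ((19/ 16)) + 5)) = 276636841569/ 131404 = 2105239.12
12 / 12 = 1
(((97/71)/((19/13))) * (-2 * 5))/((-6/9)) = 14.02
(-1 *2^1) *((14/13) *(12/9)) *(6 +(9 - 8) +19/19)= -896/39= -22.97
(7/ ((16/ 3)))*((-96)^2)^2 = 111476736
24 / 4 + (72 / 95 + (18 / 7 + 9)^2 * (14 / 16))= 123.92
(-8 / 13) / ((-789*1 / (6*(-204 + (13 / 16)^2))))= -52055 / 54704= -0.95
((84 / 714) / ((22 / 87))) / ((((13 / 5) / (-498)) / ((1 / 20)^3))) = -21663 / 1944800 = -0.01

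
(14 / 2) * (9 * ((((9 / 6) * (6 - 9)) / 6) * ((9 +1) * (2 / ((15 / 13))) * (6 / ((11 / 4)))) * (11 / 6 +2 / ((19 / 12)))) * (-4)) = 4625712 / 209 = 22132.59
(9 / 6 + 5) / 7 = 13 / 14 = 0.93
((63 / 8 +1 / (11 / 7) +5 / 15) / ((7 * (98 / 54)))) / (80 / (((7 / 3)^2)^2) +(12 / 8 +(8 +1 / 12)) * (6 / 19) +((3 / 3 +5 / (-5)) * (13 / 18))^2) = 558999 / 4596724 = 0.12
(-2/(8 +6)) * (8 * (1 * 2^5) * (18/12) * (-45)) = 17280/7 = 2468.57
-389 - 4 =-393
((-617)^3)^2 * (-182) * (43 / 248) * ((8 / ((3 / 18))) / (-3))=863536747268824380388 / 31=27856024105445947754.45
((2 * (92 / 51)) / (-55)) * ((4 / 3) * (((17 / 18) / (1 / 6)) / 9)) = -736 / 13365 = -0.06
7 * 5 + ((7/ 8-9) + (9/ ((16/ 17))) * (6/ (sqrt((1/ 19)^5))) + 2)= 231/ 8 + 165699 * sqrt(19)/ 8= 90312.02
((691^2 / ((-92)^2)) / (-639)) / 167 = -477481 / 903218832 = -0.00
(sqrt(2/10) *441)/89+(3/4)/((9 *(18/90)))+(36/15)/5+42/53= 26857/15900+441 *sqrt(5)/445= 3.91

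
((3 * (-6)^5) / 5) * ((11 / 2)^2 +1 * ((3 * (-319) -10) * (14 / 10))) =6175154.88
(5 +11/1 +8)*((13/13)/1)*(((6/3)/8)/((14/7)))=3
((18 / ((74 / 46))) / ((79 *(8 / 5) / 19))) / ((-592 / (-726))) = 7138395 / 3460832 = 2.06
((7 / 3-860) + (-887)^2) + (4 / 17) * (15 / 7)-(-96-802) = 280891112 / 357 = 786809.84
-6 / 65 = -0.09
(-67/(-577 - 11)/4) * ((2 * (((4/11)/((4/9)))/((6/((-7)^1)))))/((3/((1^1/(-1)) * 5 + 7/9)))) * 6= 0.46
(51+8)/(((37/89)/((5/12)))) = 26255/444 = 59.13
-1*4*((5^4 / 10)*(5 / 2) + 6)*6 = -3894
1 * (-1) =-1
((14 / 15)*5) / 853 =0.01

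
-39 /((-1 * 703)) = 39 /703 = 0.06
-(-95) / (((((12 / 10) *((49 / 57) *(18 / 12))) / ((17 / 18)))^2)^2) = 646269576809375 / 49018425731856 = 13.18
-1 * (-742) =742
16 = 16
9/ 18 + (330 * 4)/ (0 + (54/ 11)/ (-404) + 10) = 5888273/ 44386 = 132.66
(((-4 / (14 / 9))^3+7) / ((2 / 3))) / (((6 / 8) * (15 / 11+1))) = -37741 / 4459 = -8.46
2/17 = 0.12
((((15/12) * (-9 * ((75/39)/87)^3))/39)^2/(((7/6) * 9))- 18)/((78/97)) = -11528514385440796877145863/515019542992226996343984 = -22.38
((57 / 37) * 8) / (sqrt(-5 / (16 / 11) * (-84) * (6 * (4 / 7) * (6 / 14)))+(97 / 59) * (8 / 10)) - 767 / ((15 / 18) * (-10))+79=3132900 * sqrt(2310) / 250636483+1071481235308 / 6265912075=171.60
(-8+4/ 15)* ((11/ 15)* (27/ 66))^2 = -87/ 125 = -0.70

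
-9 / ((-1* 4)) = 9 / 4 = 2.25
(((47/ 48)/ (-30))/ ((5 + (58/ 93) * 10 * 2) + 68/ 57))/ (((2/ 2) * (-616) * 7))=27683/ 68266894080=0.00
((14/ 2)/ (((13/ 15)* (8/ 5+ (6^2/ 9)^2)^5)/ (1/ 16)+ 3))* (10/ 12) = 546875/ 2195365055138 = 0.00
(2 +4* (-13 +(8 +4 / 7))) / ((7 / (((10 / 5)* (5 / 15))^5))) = -3520 / 11907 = -0.30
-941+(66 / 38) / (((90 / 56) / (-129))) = -102639 / 95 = -1080.41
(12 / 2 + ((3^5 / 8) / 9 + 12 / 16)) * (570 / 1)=23085 / 4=5771.25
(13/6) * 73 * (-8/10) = -1898/15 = -126.53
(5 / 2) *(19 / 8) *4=95 / 4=23.75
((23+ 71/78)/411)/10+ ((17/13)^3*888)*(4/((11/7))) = 602478188831/119191644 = 5054.70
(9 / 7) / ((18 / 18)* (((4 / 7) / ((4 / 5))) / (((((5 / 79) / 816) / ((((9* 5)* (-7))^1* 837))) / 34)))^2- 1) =9 / 47705265554949159091193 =0.00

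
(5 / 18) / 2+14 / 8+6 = 71 / 9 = 7.89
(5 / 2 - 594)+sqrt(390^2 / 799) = -1183 / 2+390 * sqrt(799) / 799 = -577.70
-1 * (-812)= 812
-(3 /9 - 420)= 1259 /3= 419.67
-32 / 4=-8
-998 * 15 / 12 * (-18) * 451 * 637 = 6451029585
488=488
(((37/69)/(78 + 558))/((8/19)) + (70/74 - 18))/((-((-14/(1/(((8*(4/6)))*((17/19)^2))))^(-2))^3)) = 509447862304479561935116040780382208/654965883875639991924063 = 777823509355.81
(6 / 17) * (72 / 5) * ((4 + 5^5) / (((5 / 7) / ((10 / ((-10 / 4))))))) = -37848384 / 425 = -89055.02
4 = 4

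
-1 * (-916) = 916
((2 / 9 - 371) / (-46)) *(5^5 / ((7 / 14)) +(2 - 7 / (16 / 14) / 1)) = 166739879 / 3312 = 50344.17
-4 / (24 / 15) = -5 / 2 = -2.50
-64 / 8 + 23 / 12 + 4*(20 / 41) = -2033 / 492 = -4.13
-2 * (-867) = 1734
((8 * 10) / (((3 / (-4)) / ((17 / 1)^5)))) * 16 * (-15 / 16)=2271771200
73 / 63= 1.16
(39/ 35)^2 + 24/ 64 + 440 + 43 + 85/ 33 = 487.19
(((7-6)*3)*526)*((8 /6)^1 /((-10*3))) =-1052 /15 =-70.13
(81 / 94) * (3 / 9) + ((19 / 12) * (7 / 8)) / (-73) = 88357 / 329376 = 0.27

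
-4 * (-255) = 1020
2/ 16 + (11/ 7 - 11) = -521/ 56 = -9.30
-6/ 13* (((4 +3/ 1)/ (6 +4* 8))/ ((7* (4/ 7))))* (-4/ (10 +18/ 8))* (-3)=-36/ 1729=-0.02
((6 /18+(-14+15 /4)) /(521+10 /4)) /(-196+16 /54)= 0.00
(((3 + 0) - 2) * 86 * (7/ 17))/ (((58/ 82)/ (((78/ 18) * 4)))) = 1283464/ 1479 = 867.79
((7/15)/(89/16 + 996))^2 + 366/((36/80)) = 46994514387544/57780140625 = 813.33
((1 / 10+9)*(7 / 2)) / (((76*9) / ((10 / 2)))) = 637 / 2736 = 0.23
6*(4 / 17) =24 / 17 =1.41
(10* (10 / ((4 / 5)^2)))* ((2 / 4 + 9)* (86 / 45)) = 102125 / 36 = 2836.81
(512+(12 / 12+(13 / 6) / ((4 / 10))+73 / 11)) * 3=69307 / 44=1575.16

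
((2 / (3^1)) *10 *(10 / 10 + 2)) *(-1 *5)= -100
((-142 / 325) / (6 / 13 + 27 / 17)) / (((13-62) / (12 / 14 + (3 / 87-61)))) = -29455628 / 112649775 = -0.26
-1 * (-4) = 4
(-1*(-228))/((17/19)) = 4332/17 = 254.82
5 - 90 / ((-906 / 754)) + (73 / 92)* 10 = 610105 / 6946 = 87.84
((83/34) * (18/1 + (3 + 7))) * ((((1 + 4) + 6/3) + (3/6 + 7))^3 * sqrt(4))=14170009/34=416764.97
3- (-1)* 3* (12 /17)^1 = 87 /17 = 5.12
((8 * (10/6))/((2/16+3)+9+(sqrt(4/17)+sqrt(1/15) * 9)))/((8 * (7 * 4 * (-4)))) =-425/(3360 * sqrt(17)+17136 * sqrt(15)+346290) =-0.00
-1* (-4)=4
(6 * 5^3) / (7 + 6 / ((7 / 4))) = 5250 / 73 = 71.92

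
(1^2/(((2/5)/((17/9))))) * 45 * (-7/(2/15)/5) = -8925/4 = -2231.25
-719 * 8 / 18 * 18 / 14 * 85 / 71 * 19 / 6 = -2322370 / 1491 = -1557.59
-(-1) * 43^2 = 1849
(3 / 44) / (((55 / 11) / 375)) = 225 / 44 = 5.11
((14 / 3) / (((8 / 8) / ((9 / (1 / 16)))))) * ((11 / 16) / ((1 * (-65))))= -462 / 65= -7.11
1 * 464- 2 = 462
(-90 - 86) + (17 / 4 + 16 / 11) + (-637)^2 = 17846343 / 44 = 405598.70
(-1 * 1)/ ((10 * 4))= -0.02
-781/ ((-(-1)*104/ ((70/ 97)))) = -27335/ 5044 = -5.42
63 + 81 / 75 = 1602 / 25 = 64.08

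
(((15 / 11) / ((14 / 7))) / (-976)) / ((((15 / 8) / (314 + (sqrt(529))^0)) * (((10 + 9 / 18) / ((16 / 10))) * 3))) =-4 / 671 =-0.01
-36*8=-288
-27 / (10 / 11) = -297 / 10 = -29.70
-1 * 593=-593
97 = 97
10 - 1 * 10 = 0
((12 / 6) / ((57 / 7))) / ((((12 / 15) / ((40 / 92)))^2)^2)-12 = -1528555577 / 127607496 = -11.98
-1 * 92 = -92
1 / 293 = 0.00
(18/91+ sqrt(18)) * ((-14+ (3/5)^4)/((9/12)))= -34676 * sqrt(2)/625 -208056/56875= -82.12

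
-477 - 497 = -974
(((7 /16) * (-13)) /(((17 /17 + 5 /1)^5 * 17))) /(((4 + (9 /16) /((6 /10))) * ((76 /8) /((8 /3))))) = -91 /37203786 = -0.00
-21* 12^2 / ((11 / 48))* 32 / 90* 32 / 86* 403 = -1663893504 / 2365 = -703549.05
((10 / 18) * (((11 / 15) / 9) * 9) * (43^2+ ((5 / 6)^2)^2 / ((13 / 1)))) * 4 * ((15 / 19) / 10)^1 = 237.89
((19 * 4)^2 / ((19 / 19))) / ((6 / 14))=40432 / 3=13477.33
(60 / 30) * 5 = 10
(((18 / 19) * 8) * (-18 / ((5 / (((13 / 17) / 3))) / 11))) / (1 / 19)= -123552 / 85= -1453.55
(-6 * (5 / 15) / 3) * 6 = -4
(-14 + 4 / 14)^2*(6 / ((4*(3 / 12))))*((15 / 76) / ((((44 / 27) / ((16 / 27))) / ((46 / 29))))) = 38154240 / 296989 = 128.47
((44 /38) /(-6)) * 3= -11 /19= -0.58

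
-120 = -120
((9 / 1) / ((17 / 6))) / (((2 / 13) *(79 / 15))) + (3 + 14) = 28096 / 1343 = 20.92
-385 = -385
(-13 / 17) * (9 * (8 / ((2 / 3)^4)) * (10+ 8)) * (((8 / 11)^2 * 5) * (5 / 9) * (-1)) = 15163200 / 2057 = 7371.51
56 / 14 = 4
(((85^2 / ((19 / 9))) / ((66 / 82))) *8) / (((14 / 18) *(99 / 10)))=71094000 / 16093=4417.70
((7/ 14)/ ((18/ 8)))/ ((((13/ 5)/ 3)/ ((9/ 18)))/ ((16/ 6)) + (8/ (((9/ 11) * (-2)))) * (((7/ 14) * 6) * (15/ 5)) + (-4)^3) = -40/ 19323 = -0.00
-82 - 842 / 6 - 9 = -694 / 3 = -231.33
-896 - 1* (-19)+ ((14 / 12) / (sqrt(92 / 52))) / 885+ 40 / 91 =-79767 / 91+ 7* sqrt(299) / 122130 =-876.56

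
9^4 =6561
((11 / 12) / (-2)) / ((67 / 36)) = -33 / 134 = -0.25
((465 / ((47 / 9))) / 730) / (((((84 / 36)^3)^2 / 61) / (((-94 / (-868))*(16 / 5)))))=4802652 / 300593195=0.02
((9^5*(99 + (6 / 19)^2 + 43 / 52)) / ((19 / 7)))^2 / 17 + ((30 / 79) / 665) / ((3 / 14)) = 47493259747376847504445487 / 170845799566832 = 277989039635.70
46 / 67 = 0.69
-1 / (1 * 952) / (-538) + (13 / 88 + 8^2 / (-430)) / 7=-189701 / 1211296240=-0.00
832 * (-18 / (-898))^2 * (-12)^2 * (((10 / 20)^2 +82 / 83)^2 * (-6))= -614731897728 / 1388829289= -442.63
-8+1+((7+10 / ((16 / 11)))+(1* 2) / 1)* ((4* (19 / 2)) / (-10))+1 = -2653 / 40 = -66.32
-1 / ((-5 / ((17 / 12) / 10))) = 17 / 600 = 0.03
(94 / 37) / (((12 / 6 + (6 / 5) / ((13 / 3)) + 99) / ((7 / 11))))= 42770 / 2679281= 0.02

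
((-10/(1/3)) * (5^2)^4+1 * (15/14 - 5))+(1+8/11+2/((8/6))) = -902343804/77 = -11718750.70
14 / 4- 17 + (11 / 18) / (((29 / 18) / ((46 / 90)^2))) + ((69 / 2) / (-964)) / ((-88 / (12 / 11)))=-367168458781 / 27399675600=-13.40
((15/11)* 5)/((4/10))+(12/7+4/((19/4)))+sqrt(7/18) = sqrt(14)/6+57355/2926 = 20.23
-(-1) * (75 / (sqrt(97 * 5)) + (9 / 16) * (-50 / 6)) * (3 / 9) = -25 / 16 + 5 * sqrt(485) / 97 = -0.43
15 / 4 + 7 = 43 / 4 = 10.75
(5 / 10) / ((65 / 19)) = 19 / 130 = 0.15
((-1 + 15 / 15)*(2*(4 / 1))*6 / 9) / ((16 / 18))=0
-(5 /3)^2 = -25 /9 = -2.78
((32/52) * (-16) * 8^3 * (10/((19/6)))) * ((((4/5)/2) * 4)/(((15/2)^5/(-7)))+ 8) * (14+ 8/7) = -843988349222912/437653125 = -1928441.27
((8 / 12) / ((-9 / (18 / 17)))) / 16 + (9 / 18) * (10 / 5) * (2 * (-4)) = -1633 / 204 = -8.00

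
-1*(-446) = 446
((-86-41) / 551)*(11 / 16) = -1397 / 8816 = -0.16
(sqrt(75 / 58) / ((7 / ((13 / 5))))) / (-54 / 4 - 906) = -13 * sqrt(174) / 373317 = -0.00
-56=-56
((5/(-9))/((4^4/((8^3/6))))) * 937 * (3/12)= -4685/108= -43.38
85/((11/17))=1445/11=131.36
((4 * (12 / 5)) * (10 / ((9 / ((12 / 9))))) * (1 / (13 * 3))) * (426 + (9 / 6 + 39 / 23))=156.52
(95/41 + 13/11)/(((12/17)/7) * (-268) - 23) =-187782/2684803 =-0.07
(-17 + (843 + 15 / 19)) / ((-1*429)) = -1.93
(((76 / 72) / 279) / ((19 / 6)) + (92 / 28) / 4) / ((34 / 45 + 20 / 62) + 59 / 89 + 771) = 8579155 / 8058931944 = 0.00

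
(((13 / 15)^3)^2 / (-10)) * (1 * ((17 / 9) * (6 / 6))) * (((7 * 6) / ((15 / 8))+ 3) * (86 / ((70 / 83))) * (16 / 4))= -829.26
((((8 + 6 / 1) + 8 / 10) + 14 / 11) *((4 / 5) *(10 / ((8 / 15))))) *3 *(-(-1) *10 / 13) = 6120 / 11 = 556.36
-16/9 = -1.78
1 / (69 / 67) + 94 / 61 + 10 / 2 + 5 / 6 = 23417 / 2806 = 8.35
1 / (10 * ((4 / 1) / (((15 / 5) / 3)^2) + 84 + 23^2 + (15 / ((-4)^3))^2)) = 2048 / 12637285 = 0.00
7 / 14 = 1 / 2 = 0.50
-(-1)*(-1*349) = -349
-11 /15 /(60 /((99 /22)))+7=1389 /200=6.94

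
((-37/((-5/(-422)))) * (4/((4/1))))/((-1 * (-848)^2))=7807/1797760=0.00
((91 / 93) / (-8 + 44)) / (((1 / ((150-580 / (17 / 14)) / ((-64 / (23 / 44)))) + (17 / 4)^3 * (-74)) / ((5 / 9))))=-233160200 / 87708346150599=-0.00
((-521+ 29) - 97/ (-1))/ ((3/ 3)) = -395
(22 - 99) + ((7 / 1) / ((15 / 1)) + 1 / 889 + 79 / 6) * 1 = -1689959 / 26670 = -63.37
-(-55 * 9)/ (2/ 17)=8415/ 2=4207.50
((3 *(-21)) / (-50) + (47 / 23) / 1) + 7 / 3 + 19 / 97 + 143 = 49806859 / 334650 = 148.83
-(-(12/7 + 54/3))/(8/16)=39.43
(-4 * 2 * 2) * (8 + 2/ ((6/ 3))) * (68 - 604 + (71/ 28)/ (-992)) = 133992063/ 1736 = 77184.37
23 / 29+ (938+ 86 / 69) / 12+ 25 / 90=952573 / 12006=79.34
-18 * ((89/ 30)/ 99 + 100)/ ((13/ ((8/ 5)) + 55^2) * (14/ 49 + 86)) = -4159246/ 604562475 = -0.01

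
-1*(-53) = 53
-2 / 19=-0.11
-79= -79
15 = 15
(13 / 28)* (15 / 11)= 195 / 308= 0.63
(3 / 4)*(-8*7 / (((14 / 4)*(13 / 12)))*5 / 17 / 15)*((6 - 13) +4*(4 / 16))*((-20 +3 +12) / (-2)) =720 / 221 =3.26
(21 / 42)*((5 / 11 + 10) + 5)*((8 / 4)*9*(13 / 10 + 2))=459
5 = 5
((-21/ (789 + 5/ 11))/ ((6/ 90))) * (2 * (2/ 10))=-693/ 4342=-0.16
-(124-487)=363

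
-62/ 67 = -0.93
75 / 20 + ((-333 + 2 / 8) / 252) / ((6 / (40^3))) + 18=-10631557 / 756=-14062.91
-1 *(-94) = 94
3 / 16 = 0.19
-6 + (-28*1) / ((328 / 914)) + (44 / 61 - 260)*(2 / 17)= -4869377 / 42517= -114.53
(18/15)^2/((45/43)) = 172/125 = 1.38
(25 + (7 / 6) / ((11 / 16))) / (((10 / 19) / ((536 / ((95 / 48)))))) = 3777728 / 275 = 13737.19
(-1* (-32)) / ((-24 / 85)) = -340 / 3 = -113.33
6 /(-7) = -6 /7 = -0.86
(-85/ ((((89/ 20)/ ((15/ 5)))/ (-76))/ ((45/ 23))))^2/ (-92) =-76055841000000/ 96374807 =-789167.25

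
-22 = -22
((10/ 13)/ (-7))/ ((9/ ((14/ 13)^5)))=-768320/ 43441281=-0.02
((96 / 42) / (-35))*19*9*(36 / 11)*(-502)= 49444992 / 2695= 18346.94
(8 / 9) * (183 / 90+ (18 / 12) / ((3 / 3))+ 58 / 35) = 872 / 189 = 4.61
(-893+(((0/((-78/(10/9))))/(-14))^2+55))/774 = -419/387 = -1.08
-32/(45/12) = -128/15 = -8.53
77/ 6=12.83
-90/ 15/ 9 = -2/ 3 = -0.67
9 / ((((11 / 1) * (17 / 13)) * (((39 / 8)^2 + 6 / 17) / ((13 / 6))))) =5408 / 96217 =0.06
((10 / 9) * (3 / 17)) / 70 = 1 / 357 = 0.00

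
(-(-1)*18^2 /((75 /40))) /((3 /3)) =864 /5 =172.80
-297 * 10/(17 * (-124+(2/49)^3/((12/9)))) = 34941753/24800399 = 1.41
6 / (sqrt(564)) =sqrt(141) / 47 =0.25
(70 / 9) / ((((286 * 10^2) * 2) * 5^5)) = 7 / 160875000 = 0.00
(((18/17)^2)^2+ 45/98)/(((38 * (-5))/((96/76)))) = -84276558/7387014845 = -0.01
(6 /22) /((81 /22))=2 /27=0.07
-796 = -796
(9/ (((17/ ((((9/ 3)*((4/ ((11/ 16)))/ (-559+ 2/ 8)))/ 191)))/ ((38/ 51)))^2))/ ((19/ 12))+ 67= 13709926879312036507/ 204625774317198025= 67.00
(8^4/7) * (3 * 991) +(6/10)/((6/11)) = 121774157/70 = 1739630.81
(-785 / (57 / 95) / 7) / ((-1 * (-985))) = -785 / 4137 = -0.19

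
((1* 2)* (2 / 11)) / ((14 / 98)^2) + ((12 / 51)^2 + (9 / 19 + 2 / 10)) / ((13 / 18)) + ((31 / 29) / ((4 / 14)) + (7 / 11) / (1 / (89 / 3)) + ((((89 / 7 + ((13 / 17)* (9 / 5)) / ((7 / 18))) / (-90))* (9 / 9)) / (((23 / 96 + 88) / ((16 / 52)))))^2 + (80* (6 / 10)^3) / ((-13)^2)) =41.55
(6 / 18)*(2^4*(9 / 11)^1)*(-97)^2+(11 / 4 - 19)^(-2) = 1908145376 / 46475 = 41057.46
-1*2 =-2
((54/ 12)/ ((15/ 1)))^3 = 27/ 1000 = 0.03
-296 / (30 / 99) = -4884 / 5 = -976.80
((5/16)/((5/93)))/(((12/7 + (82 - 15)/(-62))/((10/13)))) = 20181/2860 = 7.06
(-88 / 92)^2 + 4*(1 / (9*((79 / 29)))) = 405488 / 376119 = 1.08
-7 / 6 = -1.17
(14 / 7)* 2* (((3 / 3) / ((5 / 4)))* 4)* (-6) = -384 / 5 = -76.80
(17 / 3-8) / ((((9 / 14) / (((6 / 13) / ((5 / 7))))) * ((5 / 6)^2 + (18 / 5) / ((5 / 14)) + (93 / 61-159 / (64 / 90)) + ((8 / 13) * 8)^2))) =174079360 / 13884344791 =0.01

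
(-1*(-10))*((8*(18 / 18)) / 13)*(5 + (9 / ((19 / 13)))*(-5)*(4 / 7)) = -134000 / 1729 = -77.50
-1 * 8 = -8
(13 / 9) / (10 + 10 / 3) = 13 / 120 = 0.11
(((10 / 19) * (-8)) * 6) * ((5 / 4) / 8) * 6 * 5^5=-1406250 / 19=-74013.16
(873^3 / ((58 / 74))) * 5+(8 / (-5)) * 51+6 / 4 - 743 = 1230876202751 / 290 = 4244400699.14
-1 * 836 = -836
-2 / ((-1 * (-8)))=-1 / 4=-0.25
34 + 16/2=42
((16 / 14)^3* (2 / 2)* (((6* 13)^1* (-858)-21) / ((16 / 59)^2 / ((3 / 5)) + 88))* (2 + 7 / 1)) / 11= -402685421760 / 434019509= -927.80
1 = 1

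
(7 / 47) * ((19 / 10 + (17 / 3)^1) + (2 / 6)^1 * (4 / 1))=623 / 470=1.33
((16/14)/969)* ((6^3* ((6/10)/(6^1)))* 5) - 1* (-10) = 22898/2261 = 10.13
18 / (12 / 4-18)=-6 / 5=-1.20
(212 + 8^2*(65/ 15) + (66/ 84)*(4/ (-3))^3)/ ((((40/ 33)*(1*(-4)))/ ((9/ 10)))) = -253363/ 2800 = -90.49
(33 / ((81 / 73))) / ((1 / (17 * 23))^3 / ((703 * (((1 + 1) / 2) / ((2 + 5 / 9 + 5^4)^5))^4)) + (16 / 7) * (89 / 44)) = 0.00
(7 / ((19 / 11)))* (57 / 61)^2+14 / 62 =434224 / 115351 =3.76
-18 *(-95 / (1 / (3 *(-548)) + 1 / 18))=8433720 / 271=31120.74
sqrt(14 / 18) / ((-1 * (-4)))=sqrt(7) / 12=0.22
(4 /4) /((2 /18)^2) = 81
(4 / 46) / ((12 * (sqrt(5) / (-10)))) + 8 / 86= 0.06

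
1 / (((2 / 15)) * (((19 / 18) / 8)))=1080 / 19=56.84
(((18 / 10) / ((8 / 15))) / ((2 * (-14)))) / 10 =-0.01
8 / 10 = 4 / 5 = 0.80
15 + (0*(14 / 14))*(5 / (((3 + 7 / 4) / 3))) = 15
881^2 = 776161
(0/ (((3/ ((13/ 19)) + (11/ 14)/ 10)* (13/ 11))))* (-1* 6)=0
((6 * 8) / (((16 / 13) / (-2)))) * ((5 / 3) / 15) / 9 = -26 / 27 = -0.96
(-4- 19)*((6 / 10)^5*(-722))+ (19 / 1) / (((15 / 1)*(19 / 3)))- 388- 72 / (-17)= 48222511 / 53125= 907.72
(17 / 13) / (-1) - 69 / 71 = -2104 / 923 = -2.28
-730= -730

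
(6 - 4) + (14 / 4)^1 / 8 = 39 / 16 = 2.44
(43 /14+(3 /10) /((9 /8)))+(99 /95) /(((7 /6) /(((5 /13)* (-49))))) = -700033 /51870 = -13.50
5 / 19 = 0.26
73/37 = 1.97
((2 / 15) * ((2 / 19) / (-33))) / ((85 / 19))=-4 / 42075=-0.00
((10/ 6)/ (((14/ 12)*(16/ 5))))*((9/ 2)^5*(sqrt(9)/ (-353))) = -4428675/ 632576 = -7.00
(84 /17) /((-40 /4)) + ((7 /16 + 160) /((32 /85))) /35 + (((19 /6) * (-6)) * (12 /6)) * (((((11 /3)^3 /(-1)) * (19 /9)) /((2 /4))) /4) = 147241563481 /74027520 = 1989.01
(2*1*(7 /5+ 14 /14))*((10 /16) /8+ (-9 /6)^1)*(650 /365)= -3549 /292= -12.15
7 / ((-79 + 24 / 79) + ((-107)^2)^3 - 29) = 553 / 118557697787563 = 0.00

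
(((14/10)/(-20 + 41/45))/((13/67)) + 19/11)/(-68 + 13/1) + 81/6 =182081461/13512070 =13.48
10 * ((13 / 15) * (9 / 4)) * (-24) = -468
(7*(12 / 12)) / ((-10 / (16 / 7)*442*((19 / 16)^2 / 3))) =-3072 / 398905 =-0.01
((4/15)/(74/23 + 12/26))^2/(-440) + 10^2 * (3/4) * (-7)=-525.00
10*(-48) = -480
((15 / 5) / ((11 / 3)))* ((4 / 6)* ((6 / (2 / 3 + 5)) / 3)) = 36 / 187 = 0.19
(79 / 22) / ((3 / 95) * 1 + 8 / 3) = 22515 / 16918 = 1.33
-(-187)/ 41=187/ 41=4.56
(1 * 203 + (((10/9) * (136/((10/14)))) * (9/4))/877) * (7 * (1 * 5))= 6247745/877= 7124.00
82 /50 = 41 /25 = 1.64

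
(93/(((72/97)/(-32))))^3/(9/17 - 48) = 29582112181184/21789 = 1357662682.14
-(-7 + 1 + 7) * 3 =-3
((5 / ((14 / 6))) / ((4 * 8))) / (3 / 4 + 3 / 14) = 5 / 72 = 0.07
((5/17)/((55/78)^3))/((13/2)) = 73008/565675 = 0.13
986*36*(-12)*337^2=-48374942688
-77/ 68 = -1.13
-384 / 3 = -128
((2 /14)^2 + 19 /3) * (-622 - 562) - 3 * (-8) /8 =-7519.83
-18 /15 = -6 /5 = -1.20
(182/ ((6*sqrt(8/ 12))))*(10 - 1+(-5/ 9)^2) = 34307*sqrt(6)/ 243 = 345.82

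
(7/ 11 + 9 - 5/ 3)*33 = 263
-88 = -88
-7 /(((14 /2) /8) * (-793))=8 /793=0.01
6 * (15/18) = 5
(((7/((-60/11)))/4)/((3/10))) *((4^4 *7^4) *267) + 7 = -526529675/3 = -175509891.67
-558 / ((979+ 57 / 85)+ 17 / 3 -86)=-142290 / 229331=-0.62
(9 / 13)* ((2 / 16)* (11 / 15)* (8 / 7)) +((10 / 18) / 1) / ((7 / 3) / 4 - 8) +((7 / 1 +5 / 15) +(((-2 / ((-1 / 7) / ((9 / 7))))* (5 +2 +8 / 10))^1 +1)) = 1204572 / 8099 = 148.73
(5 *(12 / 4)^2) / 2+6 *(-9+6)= 9 / 2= 4.50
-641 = -641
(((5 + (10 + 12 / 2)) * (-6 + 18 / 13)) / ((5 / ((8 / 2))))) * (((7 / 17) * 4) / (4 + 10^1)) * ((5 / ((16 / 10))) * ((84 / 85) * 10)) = -1058400 / 3757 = -281.71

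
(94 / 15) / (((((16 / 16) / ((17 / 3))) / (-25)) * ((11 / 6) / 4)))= -63920 / 33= -1936.97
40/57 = 0.70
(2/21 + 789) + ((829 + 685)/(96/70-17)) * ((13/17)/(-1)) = 168559999/195279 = 863.18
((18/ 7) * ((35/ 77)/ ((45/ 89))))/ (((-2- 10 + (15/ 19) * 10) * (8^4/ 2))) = -1691/ 6150144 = -0.00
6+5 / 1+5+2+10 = 28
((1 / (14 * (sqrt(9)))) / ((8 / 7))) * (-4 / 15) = -1 / 180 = -0.01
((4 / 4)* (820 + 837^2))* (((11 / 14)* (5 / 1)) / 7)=38576395 / 98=393636.68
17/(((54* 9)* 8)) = 17/3888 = 0.00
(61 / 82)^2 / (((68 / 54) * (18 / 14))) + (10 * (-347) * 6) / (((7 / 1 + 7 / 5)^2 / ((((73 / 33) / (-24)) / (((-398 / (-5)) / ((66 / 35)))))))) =34622132627 / 35110445202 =0.99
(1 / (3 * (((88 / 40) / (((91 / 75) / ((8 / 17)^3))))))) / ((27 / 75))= 2235415 / 456192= 4.90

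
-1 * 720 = -720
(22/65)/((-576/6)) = -11/3120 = -0.00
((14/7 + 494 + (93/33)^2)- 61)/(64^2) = 13399/123904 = 0.11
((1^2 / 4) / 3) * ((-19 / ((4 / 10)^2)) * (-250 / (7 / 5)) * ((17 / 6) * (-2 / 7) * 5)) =-25234375 / 3528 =-7152.60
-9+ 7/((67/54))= -225/67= -3.36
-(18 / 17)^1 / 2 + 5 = 76 / 17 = 4.47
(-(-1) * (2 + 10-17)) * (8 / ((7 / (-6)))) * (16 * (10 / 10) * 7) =3840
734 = 734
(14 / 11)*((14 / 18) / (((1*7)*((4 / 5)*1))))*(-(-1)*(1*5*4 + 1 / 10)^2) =71.42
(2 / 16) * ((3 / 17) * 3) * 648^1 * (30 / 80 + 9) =54675 / 136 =402.02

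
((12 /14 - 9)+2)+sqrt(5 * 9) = -43 /7+3 * sqrt(5) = 0.57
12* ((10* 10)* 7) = 8400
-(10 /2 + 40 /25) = -33 /5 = -6.60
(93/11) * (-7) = -651/11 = -59.18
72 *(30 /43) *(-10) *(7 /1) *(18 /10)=-272160 /43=-6329.30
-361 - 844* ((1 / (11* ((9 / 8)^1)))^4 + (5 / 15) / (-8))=-62605754033 / 192119202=-325.87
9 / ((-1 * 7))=-9 / 7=-1.29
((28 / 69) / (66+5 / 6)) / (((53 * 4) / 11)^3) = 9317 / 10984740568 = 0.00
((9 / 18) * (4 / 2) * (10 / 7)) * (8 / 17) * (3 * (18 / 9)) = 480 / 119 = 4.03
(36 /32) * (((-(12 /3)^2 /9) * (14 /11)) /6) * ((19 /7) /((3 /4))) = -152 /99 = -1.54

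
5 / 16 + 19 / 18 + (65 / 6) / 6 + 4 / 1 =1033 / 144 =7.17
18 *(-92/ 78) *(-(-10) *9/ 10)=-2484/ 13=-191.08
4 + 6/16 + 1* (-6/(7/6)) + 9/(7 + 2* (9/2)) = -23/112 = -0.21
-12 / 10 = -6 / 5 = -1.20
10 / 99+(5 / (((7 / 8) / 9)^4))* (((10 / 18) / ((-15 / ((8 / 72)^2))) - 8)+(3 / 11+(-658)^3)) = -11048892731596730 / 693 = -15943568155262.24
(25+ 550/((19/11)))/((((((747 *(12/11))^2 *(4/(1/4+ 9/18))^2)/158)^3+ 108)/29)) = 0.00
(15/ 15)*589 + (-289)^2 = 84110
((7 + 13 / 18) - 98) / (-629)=1625 / 11322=0.14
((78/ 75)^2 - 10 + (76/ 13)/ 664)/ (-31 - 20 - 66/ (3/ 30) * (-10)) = -12016817/ 8832963750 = -0.00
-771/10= -77.10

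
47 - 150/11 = 367/11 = 33.36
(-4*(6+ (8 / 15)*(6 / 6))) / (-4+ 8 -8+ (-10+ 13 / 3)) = 392 / 145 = 2.70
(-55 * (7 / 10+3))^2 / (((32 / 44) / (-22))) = -20043529 / 16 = -1252720.56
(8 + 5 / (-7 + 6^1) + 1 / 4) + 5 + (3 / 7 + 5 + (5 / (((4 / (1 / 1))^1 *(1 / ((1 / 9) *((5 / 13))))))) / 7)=11209 / 819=13.69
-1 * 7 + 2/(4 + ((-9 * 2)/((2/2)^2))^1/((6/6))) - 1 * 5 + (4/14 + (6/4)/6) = -325/28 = -11.61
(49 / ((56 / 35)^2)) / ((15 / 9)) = 735 / 64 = 11.48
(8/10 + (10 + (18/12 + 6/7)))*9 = 8289/70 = 118.41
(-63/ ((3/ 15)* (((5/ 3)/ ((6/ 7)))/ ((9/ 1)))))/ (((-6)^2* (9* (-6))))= 3/ 4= 0.75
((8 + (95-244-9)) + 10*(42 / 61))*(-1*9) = 78570 / 61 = 1288.03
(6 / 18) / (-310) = -1 / 930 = -0.00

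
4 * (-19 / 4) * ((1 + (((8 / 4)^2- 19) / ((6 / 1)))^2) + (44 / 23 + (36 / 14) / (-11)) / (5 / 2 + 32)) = -67783697 / 488796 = -138.67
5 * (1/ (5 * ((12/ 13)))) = 13/ 12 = 1.08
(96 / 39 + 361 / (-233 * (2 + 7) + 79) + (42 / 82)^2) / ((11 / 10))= 561162585 / 242546447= 2.31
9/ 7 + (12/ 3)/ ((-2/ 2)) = -19/ 7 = -2.71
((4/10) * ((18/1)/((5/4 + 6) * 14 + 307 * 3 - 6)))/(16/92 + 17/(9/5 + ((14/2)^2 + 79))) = 358248/15420305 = 0.02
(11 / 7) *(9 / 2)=7.07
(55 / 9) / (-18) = -55 / 162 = -0.34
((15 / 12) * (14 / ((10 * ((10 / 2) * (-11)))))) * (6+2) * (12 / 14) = -12 / 55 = -0.22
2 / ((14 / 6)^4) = 0.07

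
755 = 755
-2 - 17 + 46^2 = 2097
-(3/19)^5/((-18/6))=81/2476099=0.00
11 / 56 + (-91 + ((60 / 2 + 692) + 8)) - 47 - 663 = -3965 / 56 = -70.80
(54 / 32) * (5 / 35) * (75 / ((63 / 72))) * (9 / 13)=18225 / 1274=14.31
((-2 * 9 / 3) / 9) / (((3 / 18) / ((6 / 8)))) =-3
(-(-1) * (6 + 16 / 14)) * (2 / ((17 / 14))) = 200 / 17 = 11.76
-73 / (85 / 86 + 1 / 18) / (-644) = 0.11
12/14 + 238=1672/7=238.86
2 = 2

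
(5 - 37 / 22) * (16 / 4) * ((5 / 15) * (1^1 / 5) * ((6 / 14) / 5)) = 146 / 1925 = 0.08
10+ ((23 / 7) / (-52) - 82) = -26231 / 364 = -72.06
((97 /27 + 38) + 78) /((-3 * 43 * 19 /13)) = -41977 /66177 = -0.63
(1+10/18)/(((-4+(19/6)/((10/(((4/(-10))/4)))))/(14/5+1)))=-1.47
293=293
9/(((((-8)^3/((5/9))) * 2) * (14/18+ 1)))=-45/16384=-0.00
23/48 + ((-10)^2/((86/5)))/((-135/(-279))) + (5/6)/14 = 60461/4816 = 12.55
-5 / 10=-1 / 2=-0.50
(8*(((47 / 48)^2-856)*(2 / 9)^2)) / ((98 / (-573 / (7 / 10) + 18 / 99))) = 15517808155 / 5501034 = 2820.89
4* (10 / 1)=40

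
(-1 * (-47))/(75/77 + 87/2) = 7238/6849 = 1.06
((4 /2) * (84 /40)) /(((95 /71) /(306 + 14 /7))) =459228 /475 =966.80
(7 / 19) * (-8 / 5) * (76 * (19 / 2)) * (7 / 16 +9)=-20083 / 5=-4016.60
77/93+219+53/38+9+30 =919627/3534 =260.22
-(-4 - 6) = 10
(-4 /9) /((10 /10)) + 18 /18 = 5 /9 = 0.56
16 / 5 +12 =76 / 5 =15.20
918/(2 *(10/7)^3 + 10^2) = 52479/6050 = 8.67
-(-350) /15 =70 /3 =23.33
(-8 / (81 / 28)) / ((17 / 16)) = -3584 / 1377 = -2.60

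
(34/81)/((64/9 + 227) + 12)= 34/19935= 0.00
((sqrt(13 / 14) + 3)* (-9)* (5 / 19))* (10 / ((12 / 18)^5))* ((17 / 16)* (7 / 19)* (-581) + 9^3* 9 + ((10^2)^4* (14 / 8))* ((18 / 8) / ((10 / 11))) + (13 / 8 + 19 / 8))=-21597487764009525 / 92416 - 7199162588003175* sqrt(182) / 1293824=-308764439248.25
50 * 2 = 100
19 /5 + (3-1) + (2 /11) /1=329 /55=5.98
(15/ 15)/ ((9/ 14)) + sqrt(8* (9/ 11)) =14/ 9 + 6* sqrt(22)/ 11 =4.11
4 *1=4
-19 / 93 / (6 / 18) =-19 / 31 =-0.61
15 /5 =3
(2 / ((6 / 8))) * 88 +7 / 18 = 4231 / 18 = 235.06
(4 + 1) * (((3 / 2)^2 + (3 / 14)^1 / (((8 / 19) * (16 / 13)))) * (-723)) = -17254395 / 1792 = -9628.57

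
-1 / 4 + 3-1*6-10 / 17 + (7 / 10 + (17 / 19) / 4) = -4707 / 1615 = -2.91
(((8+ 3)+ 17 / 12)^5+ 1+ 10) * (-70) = -2570487951535 / 124416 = -20660429.14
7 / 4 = 1.75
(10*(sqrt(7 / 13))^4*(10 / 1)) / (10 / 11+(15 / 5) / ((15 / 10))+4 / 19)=9.29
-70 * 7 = -490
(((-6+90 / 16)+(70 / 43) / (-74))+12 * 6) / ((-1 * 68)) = -911363 / 865504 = -1.05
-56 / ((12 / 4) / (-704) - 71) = 5632 / 7141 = 0.79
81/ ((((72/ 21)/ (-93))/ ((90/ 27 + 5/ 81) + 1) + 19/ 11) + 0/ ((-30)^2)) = 17207883/ 365165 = 47.12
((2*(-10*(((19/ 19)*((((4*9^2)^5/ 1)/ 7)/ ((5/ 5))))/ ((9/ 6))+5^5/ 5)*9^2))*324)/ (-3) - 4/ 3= 1249377894236620052/ 21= 59494185439839050.10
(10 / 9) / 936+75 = 315905 / 4212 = 75.00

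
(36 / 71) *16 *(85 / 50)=4896 / 355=13.79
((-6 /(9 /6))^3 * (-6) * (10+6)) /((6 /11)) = 11264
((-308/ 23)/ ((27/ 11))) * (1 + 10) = -37268/ 621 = -60.01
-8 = -8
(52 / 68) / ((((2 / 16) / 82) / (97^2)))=80239952 / 17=4719997.18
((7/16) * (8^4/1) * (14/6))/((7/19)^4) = 33362176/147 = 226953.58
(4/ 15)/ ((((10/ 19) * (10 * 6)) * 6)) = 19/ 13500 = 0.00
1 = 1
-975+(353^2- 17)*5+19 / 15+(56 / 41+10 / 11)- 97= 4207096279 / 6765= 621891.54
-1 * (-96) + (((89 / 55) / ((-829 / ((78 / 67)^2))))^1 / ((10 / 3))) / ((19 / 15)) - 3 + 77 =661100898008 / 3888843145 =170.00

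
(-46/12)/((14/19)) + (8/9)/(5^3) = -163651/31500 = -5.20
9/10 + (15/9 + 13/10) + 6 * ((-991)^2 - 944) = 5886825.87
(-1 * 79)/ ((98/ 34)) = -1343/ 49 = -27.41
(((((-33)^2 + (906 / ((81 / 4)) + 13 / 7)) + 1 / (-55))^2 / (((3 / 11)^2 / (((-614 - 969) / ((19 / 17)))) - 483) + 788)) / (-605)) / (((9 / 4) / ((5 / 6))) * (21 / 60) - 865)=0.01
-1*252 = -252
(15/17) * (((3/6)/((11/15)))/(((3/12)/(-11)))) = -450/17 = -26.47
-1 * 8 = -8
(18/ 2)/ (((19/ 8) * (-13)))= -72/ 247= -0.29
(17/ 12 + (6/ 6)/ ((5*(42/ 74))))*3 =743/ 140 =5.31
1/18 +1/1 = 19/18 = 1.06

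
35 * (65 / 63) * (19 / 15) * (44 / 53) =54340 / 1431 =37.97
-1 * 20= -20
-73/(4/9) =-657/4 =-164.25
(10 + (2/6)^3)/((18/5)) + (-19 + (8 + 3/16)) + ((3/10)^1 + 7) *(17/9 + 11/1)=1673093/19440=86.06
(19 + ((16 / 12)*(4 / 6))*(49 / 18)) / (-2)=-1735 / 162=-10.71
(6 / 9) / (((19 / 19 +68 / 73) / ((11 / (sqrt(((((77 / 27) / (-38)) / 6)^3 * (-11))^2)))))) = 3784479698304 / 21457051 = 176374.64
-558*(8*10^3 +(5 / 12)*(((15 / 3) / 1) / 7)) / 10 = -12499665 / 28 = -446416.61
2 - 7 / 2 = -3 / 2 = -1.50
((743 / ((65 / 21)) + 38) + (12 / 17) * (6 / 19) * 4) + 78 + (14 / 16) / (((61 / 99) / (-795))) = -7909852733 / 10245560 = -772.03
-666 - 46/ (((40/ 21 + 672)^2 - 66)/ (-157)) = -66681656883/ 100124999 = -665.98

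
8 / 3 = 2.67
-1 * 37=-37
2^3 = 8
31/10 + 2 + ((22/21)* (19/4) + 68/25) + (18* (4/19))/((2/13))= 373342/9975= 37.43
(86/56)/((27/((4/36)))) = 43/6804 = 0.01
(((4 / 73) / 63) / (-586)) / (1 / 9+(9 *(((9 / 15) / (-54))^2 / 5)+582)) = -1000 / 392199548223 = -0.00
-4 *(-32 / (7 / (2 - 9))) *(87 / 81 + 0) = -3712 / 27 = -137.48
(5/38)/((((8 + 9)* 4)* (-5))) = -1/2584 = -0.00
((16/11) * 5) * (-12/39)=-320/143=-2.24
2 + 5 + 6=13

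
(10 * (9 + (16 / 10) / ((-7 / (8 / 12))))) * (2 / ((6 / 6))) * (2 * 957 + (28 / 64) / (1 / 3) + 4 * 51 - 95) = 358206.92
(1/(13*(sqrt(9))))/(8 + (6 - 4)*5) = 1/702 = 0.00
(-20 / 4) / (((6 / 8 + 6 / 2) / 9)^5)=-248832 / 625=-398.13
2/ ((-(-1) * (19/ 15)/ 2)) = 60/ 19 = 3.16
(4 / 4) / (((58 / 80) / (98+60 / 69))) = 90960 / 667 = 136.37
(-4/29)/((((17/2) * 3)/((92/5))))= -736/7395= -0.10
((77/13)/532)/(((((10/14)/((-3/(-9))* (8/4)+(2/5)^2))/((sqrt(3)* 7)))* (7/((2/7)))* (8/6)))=341* sqrt(3)/123500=0.00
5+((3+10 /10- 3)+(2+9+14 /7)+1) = 20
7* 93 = 651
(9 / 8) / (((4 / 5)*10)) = 9 / 64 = 0.14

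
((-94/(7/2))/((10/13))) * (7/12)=-611/30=-20.37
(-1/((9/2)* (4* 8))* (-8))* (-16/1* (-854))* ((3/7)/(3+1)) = 244/3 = 81.33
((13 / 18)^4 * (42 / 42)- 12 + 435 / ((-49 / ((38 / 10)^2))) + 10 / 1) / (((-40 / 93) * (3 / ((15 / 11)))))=103584082837 / 754427520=137.30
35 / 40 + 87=703 / 8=87.88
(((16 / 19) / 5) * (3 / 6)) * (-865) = -1384 / 19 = -72.84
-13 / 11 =-1.18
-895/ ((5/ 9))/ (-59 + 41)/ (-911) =-179/ 1822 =-0.10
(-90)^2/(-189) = -300/7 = -42.86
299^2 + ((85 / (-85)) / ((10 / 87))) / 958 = 856461493 / 9580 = 89400.99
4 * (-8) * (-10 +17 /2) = 48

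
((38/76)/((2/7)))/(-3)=-7/12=-0.58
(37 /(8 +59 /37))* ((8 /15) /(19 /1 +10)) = 10952 /154425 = 0.07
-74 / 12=-37 / 6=-6.17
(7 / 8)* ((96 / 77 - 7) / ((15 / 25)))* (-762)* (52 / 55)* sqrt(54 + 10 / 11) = 1462786* sqrt(1661) / 1331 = 44790.67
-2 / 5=-0.40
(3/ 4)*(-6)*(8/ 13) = -36/ 13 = -2.77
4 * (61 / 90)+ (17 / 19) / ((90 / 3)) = 4687 / 1710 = 2.74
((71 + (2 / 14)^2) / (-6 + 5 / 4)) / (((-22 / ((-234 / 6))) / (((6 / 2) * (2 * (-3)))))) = 4885920 / 10241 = 477.09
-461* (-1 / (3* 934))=461 / 2802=0.16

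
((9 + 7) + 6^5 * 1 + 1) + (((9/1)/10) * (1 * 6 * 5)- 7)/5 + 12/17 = 132561/17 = 7797.71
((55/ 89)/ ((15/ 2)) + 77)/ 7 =20581/ 1869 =11.01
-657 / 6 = -219 / 2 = -109.50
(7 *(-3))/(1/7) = -147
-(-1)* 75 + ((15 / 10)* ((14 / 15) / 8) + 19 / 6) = 9401 / 120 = 78.34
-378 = -378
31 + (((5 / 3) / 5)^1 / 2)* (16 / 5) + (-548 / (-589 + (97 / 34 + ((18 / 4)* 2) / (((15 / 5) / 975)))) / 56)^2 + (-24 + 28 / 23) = 311818926986572 / 35633426500035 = 8.75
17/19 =0.89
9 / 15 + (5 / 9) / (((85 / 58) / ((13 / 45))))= 977 / 1377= 0.71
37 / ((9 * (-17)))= -37 / 153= -0.24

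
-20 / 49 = -0.41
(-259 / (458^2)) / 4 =-259 / 839056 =-0.00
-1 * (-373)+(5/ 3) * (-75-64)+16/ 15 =712/ 5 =142.40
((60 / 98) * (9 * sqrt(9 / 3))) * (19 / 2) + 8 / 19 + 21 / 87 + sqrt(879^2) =2565 * sqrt(3) / 49 + 484694 / 551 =970.33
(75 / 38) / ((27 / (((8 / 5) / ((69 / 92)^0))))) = 0.12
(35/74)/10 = 7/148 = 0.05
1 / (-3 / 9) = -3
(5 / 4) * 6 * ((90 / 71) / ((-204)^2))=75 / 328304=0.00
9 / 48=3 / 16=0.19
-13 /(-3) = 13 /3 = 4.33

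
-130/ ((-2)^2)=-65/ 2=-32.50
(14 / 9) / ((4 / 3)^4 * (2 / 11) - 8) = -693 / 3308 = -0.21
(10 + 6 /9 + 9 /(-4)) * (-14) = -707 /6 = -117.83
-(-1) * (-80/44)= -20/11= -1.82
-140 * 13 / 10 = -182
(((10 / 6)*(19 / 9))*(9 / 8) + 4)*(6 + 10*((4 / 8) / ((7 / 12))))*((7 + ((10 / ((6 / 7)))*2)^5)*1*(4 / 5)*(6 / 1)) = 3849903649.49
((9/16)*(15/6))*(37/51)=555/544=1.02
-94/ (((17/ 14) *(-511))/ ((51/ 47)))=12/ 73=0.16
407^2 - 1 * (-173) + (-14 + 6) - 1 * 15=165799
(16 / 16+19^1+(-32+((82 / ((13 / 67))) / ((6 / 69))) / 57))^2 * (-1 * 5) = -14736477605 / 549081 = -26838.44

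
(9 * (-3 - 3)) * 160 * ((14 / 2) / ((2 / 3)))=-90720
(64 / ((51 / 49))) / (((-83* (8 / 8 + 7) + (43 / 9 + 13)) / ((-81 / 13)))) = 95256 / 160667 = 0.59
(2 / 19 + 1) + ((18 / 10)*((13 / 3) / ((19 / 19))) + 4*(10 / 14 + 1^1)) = 10482 / 665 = 15.76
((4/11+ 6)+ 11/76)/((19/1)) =5441/15884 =0.34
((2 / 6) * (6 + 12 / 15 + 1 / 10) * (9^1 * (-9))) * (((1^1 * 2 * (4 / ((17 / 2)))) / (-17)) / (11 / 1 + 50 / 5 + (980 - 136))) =14904 / 1249925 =0.01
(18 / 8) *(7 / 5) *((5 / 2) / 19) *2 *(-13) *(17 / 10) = -13923 / 760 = -18.32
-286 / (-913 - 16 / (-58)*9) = 8294 / 26405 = 0.31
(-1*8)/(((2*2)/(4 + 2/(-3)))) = -20/3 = -6.67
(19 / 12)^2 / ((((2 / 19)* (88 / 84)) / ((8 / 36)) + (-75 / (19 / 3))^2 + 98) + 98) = 912247 / 122532624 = 0.01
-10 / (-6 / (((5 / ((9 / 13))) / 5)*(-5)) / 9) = -325 / 3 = -108.33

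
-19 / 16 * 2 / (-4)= 19 / 32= 0.59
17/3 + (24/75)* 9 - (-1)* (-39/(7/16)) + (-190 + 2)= -141013/525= -268.60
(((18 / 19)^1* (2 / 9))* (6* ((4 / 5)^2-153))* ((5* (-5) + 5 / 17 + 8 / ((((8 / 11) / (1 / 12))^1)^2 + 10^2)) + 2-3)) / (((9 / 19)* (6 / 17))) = 35418504524 / 1199025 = 29539.42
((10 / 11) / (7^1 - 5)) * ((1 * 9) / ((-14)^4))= 45 / 422576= 0.00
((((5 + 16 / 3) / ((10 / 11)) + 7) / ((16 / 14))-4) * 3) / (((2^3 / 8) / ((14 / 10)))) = 20279 / 400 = 50.70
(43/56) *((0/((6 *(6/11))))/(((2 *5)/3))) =0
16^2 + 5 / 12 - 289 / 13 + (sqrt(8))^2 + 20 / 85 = 642901 / 2652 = 242.42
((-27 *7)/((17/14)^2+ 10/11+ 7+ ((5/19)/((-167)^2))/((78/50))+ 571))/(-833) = 171856368684/439606343108531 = 0.00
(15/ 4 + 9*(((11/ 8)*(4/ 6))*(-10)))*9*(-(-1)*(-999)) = 2832165/ 4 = 708041.25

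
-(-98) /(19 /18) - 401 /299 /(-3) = 1589927 /17043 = 93.29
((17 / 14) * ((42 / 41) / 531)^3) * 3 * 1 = 3332 / 127394334531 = 0.00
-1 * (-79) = 79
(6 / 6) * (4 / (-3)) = -4 / 3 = -1.33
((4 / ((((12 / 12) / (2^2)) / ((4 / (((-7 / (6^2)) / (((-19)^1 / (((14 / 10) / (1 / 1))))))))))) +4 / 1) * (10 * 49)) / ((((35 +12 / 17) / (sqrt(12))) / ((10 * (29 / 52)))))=415401800 * sqrt(3) / 607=1185332.82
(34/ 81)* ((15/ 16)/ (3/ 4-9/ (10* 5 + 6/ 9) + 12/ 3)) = 323/ 3753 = 0.09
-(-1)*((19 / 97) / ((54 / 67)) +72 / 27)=15241 / 5238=2.91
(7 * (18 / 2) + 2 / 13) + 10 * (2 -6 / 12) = 1016 / 13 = 78.15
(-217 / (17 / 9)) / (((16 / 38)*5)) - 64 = -80627 / 680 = -118.57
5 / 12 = 0.42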